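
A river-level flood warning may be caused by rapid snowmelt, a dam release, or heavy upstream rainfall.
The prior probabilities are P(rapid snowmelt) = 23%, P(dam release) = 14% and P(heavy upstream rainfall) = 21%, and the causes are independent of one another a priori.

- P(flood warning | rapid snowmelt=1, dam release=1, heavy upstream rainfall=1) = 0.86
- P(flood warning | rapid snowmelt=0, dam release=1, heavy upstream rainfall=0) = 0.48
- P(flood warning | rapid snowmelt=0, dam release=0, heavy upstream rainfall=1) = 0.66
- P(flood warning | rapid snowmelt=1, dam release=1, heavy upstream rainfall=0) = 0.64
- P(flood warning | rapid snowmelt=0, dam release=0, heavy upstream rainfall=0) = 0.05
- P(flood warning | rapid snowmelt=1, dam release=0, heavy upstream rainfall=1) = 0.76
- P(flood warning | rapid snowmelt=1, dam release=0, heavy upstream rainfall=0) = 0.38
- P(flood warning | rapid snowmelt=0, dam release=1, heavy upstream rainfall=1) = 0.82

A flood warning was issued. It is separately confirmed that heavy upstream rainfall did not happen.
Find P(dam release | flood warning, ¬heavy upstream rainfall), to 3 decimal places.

Weight on dam release=true, given the evidence: 0.051744 + 0.020608 = 0.072352
Normalizer over all consistent configurations: 0.05·0.77·0.86 + 0.48·0.77·0.14 + 0.38·0.23·0.86 + 0.64·0.23·0.14 = 0.180626
Posterior = 0.072352 / 0.180626 ≈ 0.401

P(dam release | flood warning, ¬heavy upstream rainfall) ≈ 0.401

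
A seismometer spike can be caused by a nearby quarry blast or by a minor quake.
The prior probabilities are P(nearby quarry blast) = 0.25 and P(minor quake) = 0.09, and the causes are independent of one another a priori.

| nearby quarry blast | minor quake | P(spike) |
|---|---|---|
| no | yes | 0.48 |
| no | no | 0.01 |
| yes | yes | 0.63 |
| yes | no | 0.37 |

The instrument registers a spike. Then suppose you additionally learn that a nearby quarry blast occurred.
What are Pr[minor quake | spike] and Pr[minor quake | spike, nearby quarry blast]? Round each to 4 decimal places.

Pr[minor quake | spike] ≈ 0.3385; Pr[minor quake | spike, nearby quarry blast] ≈ 0.1441

P(spike) = 0.01×0.75×0.91 + 0.48×0.75×0.09 + 0.37×0.25×0.91 + 0.63×0.25×0.09 = 0.006825 + 0.032400 + 0.084175 + 0.014175 = 0.137575
Of this, 0.046575 comes from 0.032400 + 0.014175 (the minor quake=true cases).
Hence the posterior is 0.046575/0.137575 ≈ 0.3385.

Now also conditioning on nearby quarry blast=true:
Numerator (weight on configurations with minor quake): 0.63*0.09 = 0.056700
Normalizer over all consistent configurations: 0.37*0.91 + 0.63*0.09 = 0.393400
P(minor quake | spike, nearby quarry blast) = 0.056700/0.393400 ≈ 0.1441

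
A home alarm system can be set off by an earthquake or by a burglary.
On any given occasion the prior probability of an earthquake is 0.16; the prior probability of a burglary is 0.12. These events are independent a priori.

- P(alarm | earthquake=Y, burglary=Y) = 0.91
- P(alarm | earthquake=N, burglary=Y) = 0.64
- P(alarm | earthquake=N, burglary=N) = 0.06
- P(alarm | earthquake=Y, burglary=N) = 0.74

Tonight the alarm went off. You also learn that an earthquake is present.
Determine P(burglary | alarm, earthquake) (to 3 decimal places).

P(alarm | earthquake) = 0.74×0.88 + 0.91×0.12 = 0.651200 + 0.109200 = 0.760400
Restricting to configurations with burglary present: 0.91×0.12 = 0.109200.
So P(burglary | alarm, earthquake) = 0.109200/0.760400 ≈ 0.144.

P(burglary | alarm, earthquake) ≈ 0.144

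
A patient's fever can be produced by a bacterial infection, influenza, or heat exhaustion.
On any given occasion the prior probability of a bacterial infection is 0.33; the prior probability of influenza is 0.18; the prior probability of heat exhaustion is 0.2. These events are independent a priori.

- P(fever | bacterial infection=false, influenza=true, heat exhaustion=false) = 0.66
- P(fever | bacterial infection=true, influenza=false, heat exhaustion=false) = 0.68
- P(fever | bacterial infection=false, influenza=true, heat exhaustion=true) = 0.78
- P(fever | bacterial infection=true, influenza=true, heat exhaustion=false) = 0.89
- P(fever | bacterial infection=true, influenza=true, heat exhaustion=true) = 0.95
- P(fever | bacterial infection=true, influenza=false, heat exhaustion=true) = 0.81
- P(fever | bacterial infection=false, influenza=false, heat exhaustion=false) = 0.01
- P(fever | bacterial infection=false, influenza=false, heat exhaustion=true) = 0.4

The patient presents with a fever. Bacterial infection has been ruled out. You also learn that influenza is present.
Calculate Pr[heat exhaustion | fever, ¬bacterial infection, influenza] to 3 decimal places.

P(fever | ¬bacterial infection, influenza) = 0.66×0.8 + 0.78×0.2 = 0.528000 + 0.156000 = 0.684000
The heat exhaustion-present share is 0.78×0.2 = 0.156000.
So P(heat exhaustion | fever, ¬bacterial infection, influenza) = 0.156000/0.684000 ≈ 0.228.

Pr[heat exhaustion | fever, ¬bacterial infection, influenza] ≈ 0.228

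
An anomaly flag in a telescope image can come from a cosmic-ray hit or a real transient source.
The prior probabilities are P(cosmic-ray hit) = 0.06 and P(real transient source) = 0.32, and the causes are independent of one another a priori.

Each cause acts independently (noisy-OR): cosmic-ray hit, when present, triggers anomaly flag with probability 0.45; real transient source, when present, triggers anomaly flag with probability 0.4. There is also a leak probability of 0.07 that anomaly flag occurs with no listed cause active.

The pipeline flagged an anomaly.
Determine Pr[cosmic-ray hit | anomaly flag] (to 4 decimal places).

Pr[cosmic-ray hit | anomaly flag] ≈ 0.1576

Under noisy-OR, P(anomaly flag | causes) = 1 − (1−0.07)·∏(1−qᵢ) over the active causes.
P(anomaly flag) = 0.07*0.94*0.68 + 0.442*0.94*0.32 + 0.4885*0.06*0.68 + 0.6931*0.06*0.32 = 0.044744 + 0.132954 + 0.019931 + 0.013308 = 0.210937
The cosmic-ray hit-present share is 0.019931 + 0.013308 = 0.033239.
So P(cosmic-ray hit | anomaly flag) = 0.033239/0.210937 ≈ 0.1576.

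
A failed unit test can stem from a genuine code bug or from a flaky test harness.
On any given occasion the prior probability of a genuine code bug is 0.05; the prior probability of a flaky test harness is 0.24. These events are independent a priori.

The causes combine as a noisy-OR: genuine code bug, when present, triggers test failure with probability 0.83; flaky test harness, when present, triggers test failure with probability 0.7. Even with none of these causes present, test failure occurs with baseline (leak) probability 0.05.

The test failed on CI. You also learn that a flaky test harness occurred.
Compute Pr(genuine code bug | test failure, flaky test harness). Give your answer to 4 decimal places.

Pr(genuine code bug | test failure, flaky test harness) ≈ 0.0655

Under noisy-OR, P(test failure | causes) = 1 − (1−0.05)·∏(1−qᵢ) over the active causes.
P(test failure | flaky test harness) = 0.715*0.95 + 0.95155*0.05 = 0.679250 + 0.047578 = 0.726828
Of this, 0.047578 comes from 0.95155*0.05 (the genuine code bug=true cases).
So P(genuine code bug | test failure, flaky test harness) = 0.047578/0.726828 ≈ 0.0655.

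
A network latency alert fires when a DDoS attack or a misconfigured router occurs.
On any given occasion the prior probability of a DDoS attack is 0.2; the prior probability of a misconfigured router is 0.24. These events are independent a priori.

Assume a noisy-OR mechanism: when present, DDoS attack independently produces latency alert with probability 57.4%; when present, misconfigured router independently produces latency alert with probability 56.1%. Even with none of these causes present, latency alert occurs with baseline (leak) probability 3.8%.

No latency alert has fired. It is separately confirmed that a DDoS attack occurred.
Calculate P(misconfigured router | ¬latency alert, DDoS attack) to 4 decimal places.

P(misconfigured router | ¬latency alert, DDoS attack) ≈ 0.1218

Under noisy-OR, P(latency alert | causes) = 1 − (1−0.038)·∏(1−qᵢ) over the active causes.
Weight on misconfigured router=true, given the evidence: 0.179907·0.24 = 0.043178
The normalizing constant is 0.409812·0.76 + 0.179907·0.24 = 0.354635
P(misconfigured router | ¬latency alert, DDoS attack) = 0.043178/0.354635 ≈ 0.1218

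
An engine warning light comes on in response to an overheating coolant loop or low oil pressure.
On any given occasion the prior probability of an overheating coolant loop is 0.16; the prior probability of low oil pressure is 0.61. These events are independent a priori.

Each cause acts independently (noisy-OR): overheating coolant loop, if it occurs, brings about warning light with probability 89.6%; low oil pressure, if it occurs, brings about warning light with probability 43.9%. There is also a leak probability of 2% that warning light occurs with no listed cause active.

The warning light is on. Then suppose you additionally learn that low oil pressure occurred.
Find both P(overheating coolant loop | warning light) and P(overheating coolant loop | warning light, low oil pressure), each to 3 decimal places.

Under noisy-OR, P(warning light | causes) = 1 − (1−0.02)·∏(1−qᵢ) over the active causes.
Enumerate the 4 (overheating coolant loop, low oil pressure) configurations and weight by the priors:
  P(warning light) = 0.02*0.84*0.39 + 0.45022*0.84*0.61 + 0.89808*0.16*0.39 + 0.942823*0.16*0.61
        = 0.006552 + 0.230693 + 0.056040 + 0.092020 = 0.385305
Keeping only the overheating coolant loop-present terms gives 0.148060, so
  P(overheating coolant loop | warning light) = 0.148060 / 0.385305 ≈ 0.384

Now also conditioning on low oil pressure=true:
Enumerate both values of overheating coolant loop and weight by the priors:
  P(warning light | low oil pressure) = 0.45022*0.84 + 0.942823*0.16
        = 0.378185 + 0.150852 = 0.529037
Configurations with overheating coolant loop contribute 0.150852, so
  P(overheating coolant loop | warning light, low oil pressure) = 0.150852 / 0.529037 ≈ 0.285
The drop from 0.384 to 0.285 is the explaining-away (discounting) effect.

P(overheating coolant loop | warning light) ≈ 0.384; P(overheating coolant loop | warning light, low oil pressure) ≈ 0.285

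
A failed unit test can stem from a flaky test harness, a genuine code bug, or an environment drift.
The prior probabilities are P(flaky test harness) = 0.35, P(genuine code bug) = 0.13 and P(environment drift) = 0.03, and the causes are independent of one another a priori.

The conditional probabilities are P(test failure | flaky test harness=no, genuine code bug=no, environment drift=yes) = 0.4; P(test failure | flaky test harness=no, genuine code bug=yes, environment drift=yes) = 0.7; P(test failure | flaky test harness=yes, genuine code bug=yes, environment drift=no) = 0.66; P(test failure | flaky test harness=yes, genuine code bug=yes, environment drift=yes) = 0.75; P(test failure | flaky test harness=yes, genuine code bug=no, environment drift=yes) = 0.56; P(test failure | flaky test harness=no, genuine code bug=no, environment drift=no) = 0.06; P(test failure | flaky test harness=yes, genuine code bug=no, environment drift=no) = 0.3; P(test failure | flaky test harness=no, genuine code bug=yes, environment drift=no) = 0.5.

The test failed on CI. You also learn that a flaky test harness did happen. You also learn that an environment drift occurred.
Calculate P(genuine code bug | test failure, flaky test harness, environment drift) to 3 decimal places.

P(genuine code bug | test failure, flaky test harness, environment drift) ≈ 0.167

For the numerator, keep only genuine code bug=true terms: 0.75×0.13 = 0.097500
The normalizing constant is 0.56×0.87 + 0.75×0.13 = 0.584700
Posterior = 0.097500 / 0.584700 ≈ 0.167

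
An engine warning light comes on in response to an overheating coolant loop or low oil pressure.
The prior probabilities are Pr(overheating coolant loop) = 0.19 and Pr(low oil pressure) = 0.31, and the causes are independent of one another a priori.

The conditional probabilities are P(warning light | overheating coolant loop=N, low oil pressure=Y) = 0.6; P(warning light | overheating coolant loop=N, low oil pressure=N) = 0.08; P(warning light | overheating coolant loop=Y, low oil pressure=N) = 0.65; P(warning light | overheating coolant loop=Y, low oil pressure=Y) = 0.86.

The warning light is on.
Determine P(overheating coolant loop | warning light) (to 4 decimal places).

P(overheating coolant loop | warning light) ≈ 0.4102

For the numerator, keep only overheating coolant loop=true terms: 0.085215 + 0.050654 = 0.135869
Denominator P(warning light): 0.08×0.81×0.69 + 0.6×0.81×0.31 + 0.65×0.19×0.69 + 0.86×0.19×0.31 = 0.331241
Posterior = 0.135869 / 0.331241 ≈ 0.4102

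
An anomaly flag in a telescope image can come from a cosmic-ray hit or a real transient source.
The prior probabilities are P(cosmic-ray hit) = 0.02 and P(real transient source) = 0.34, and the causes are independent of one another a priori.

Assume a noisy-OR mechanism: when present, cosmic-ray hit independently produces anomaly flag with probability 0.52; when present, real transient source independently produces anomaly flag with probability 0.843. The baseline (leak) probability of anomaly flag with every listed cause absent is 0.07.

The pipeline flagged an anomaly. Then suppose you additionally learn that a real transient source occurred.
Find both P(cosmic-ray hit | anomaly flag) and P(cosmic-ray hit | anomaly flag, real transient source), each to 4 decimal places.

P(cosmic-ray hit | anomaly flag) ≈ 0.0397; P(cosmic-ray hit | anomaly flag, real transient source) ≈ 0.0217

Under noisy-OR, P(anomaly flag | causes) = 1 − (1−0.07)·∏(1−qᵢ) over the active causes.
P(anomaly flag) = 0.07*0.98*0.66 + 0.85399*0.98*0.34 + 0.5536*0.02*0.66 + 0.929915*0.02*0.34 = 0.045276 + 0.284549 + 0.007308 + 0.006323 = 0.343456
Restricting to configurations with cosmic-ray hit present: 0.007308 + 0.006323 = 0.013631.
Hence the posterior is 0.013631/0.343456 ≈ 0.0397.

Now also conditioning on real transient source=true:
Numerator (weight on configurations with cosmic-ray hit): 0.929915*0.02 = 0.018598
Normalizer over all consistent configurations: 0.85399*0.98 + 0.929915*0.02 = 0.855508
P(cosmic-ray hit | anomaly flag, real transient source) = 0.018598/0.855508 ≈ 0.0217
Conditioning on real transient source lowers the posterior on cosmic-ray hit: the classic explaining-away effect in a common-effect structure.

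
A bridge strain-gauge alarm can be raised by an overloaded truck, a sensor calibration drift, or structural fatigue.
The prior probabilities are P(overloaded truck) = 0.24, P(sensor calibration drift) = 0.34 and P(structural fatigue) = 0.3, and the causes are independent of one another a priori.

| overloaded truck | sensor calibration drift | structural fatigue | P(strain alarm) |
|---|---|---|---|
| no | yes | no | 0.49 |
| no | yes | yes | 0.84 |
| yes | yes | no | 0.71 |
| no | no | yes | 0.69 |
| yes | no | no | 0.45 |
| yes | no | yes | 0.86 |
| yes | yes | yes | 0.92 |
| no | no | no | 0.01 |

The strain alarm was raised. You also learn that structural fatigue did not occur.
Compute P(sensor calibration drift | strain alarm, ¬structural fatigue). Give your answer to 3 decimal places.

P(sensor calibration drift | strain alarm, ¬structural fatigue) ≈ 0.708

P(strain alarm | ¬structural fatigue) = 0.01×0.76×0.66 + 0.49×0.76×0.34 + 0.45×0.24×0.66 + 0.71×0.24×0.34 = 0.005016 + 0.126616 + 0.071280 + 0.057936 = 0.260848
Of this, 0.184552 comes from 0.126616 + 0.057936 (the sensor calibration drift=true cases).
P(sensor calibration drift | strain alarm, ¬structural fatigue) = 0.184552 / 0.260848 ≈ 0.708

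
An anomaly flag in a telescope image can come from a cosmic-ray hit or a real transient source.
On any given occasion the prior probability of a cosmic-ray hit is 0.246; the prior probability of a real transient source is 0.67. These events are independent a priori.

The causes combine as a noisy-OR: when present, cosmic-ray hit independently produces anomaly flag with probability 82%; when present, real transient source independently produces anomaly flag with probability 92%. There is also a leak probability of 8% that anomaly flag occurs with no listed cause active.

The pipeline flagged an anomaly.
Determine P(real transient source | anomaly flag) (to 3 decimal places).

P(real transient source | anomaly flag) ≈ 0.878

Under noisy-OR, P(anomaly flag | causes) = 1 − (1−0.08)·∏(1−qᵢ) over the active causes.
Numerator (weight on configurations with real transient source): 0.467999 + 0.162636 = 0.630635
Normalizer over all consistent configurations: 0.08×0.754×0.33 + 0.9264×0.754×0.67 + 0.8344×0.246×0.33 + 0.986752×0.246×0.67 = 0.718278
Posterior = 0.630635 / 0.718278 ≈ 0.878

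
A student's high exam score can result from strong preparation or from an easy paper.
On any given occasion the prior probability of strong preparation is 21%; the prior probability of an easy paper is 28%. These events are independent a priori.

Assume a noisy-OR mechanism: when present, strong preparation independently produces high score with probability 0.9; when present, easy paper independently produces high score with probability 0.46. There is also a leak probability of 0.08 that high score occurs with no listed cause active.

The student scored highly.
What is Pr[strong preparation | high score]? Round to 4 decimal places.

Under noisy-OR, P(high score | causes) = 1 − (1−0.08)·∏(1−qᵢ) over the active causes.
P(high score) = 0.08×0.79×0.72 + 0.5032×0.79×0.28 + 0.908×0.21×0.72 + 0.95032×0.21×0.28 = 0.045504 + 0.111308 + 0.137290 + 0.055879 = 0.349981
Of this, 0.193169 comes from 0.137290 + 0.055879 (the strong preparation=true cases).
P(strong preparation | high score) = 0.193169 / 0.349981 ≈ 0.5519

Pr[strong preparation | high score] ≈ 0.5519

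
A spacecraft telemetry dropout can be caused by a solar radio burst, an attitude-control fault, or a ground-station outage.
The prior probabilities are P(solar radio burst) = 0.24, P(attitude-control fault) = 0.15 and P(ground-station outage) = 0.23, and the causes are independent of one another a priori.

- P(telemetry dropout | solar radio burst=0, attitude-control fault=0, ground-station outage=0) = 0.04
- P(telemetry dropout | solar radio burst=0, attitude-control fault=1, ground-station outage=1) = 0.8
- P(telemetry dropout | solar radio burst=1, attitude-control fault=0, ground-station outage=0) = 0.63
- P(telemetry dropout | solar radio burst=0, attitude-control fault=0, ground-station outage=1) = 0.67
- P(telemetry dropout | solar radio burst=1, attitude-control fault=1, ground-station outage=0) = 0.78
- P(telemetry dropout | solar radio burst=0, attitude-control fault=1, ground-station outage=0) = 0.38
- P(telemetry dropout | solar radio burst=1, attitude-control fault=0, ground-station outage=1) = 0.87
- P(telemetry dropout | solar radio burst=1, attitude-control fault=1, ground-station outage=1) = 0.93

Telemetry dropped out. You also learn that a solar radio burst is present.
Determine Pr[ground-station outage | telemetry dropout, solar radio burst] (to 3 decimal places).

Pr[ground-station outage | telemetry dropout, solar radio burst] ≈ 0.287

Weight on ground-station outage=true, given the evidence: 0.170085 + 0.032085 = 0.202170
The normalizing constant is 0.63×0.85×0.77 + 0.87×0.85×0.23 + 0.78×0.15×0.77 + 0.93×0.15×0.23 = 0.704595
Posterior = 0.202170 / 0.704595 ≈ 0.287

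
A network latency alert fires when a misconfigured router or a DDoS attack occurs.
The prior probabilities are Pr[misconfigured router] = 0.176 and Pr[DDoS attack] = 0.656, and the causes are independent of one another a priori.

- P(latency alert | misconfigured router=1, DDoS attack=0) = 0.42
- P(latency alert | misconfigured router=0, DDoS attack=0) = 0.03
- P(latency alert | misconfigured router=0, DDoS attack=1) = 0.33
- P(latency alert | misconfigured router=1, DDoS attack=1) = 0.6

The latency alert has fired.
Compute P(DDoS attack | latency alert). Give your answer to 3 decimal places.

P(DDoS attack | latency alert) ≈ 0.879

For the numerator, keep only DDoS attack=true terms: 0.178380 + 0.069274 = 0.247654
The normalizing constant is 0.03·0.824·0.344 + 0.33·0.824·0.656 + 0.42·0.176·0.344 + 0.6·0.176·0.656 = 0.281586
Posterior = 0.247654 / 0.281586 ≈ 0.879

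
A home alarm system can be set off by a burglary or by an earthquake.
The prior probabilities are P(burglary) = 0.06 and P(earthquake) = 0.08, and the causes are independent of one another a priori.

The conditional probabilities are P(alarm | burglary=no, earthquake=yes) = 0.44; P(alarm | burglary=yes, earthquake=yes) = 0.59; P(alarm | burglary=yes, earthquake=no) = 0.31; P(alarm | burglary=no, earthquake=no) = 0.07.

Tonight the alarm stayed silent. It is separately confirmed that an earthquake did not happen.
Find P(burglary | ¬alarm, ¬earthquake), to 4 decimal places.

P(¬alarm | ¬earthquake) = 0.93·0.94 + 0.69·0.06 = 0.874200 + 0.041400 = 0.915600
The burglary-present share is 0.69·0.06 = 0.041400.
Hence the posterior is 0.041400/0.915600 ≈ 0.0452.

P(burglary | ¬alarm, ¬earthquake) ≈ 0.0452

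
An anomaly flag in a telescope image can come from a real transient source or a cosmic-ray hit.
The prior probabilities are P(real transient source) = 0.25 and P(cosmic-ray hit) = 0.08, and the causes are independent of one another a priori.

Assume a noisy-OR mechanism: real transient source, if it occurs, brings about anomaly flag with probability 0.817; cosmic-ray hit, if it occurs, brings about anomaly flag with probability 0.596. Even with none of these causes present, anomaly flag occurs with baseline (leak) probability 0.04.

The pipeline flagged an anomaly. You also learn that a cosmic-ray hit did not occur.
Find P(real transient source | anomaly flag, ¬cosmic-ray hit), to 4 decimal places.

Under noisy-OR, P(anomaly flag | causes) = 1 − (1−0.04)·∏(1−qᵢ) over the active causes.
Weight on real transient source=true, given the evidence: 0.82432·0.25 = 0.206080
Normalizer over all consistent configurations: 0.04·0.75 + 0.82432·0.25 = 0.236080
P(real transient source | anomaly flag, ¬cosmic-ray hit) = 0.206080/0.236080 ≈ 0.8729

P(real transient source | anomaly flag, ¬cosmic-ray hit) ≈ 0.8729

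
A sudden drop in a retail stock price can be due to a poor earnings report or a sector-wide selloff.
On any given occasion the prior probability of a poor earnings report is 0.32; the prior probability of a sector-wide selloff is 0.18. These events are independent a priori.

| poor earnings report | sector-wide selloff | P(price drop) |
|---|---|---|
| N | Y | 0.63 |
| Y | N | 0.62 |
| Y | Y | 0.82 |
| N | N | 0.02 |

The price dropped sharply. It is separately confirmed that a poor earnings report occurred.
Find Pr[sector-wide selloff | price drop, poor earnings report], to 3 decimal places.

Pr[sector-wide selloff | price drop, poor earnings report] ≈ 0.225

Enumerate both values of sector-wide selloff and weight by the priors:
  P(price drop | poor earnings report) = 0.62×0.82 + 0.82×0.18
        = 0.508400 + 0.147600 = 0.656000
The terms with sector-wide selloff present sum to 0.147600, so
  P(sector-wide selloff | price drop, poor earnings report) = 0.147600 / 0.656000 ≈ 0.225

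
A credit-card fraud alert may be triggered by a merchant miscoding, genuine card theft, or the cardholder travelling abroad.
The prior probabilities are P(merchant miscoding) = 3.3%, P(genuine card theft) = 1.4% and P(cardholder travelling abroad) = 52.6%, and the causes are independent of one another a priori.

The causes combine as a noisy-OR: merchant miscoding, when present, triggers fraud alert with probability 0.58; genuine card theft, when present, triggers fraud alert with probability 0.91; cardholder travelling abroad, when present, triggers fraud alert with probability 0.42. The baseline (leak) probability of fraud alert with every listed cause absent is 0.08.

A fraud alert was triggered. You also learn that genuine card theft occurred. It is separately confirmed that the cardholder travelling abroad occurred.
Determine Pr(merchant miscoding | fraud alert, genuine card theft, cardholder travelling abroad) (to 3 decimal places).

Pr(merchant miscoding | fraud alert, genuine card theft, cardholder travelling abroad) ≈ 0.034

Under noisy-OR, P(fraud alert | causes) = 1 − (1−0.08)·∏(1−qᵢ) over the active causes.
Numerator (weight on configurations with merchant miscoding): 0.97983×0.033 = 0.032334
The normalizing constant is 0.951976×0.967 + 0.97983×0.033 = 0.952895
P(merchant miscoding | fraud alert, genuine card theft, cardholder travelling abroad) = 0.032334/0.952895 ≈ 0.034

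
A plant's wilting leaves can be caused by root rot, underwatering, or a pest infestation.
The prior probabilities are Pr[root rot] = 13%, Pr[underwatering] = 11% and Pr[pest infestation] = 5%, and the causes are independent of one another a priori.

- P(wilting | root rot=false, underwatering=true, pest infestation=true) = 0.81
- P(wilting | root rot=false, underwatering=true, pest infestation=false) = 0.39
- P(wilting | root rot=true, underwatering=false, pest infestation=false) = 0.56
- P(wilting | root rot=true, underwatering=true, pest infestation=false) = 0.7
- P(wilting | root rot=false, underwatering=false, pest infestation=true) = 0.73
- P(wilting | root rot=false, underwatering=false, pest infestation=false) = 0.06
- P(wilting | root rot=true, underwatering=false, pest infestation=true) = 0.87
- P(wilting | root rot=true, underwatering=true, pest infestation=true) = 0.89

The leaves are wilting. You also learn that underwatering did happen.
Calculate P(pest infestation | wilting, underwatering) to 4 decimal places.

P(pest infestation | wilting, underwatering) ≈ 0.0912

By total probability over the 4 (root rot, pest infestation) configurations:
  P(wilting | underwatering) = 0.39×0.87×0.95 + 0.81×0.87×0.05 + 0.7×0.13×0.95 + 0.89×0.13×0.05
        = 0.322335 + 0.035235 + 0.086450 + 0.005785 = 0.449805
Keeping only the pest infestation-present terms gives 0.041020, so
  P(pest infestation | wilting, underwatering) = 0.041020 / 0.449805 ≈ 0.0912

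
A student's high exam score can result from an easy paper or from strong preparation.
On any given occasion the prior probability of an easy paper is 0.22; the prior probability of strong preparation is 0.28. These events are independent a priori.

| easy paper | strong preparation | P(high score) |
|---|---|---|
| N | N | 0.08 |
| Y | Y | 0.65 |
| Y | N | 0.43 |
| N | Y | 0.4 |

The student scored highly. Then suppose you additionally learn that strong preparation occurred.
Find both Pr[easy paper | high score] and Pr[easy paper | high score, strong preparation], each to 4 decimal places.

By total probability over the 4 (easy paper, strong preparation) configurations:
  P(high score) = 0.08·0.78·0.72 + 0.4·0.78·0.28 + 0.43·0.22·0.72 + 0.65·0.22·0.28
        = 0.044928 + 0.087360 + 0.068112 + 0.040040 = 0.240440
Keeping only the easy paper-present terms gives 0.108152, so
  P(easy paper | high score) = 0.108152 / 0.240440 ≈ 0.4498

Now also conditioning on strong preparation=true:
Weight on easy paper=true, given the evidence: 0.65×0.22 = 0.143000
Normalizer over all consistent configurations: 0.4×0.78 + 0.65×0.22 = 0.455000
P(easy paper | high score, strong preparation) = 0.143000/0.455000 ≈ 0.3143

Pr[easy paper | high score] ≈ 0.4498; Pr[easy paper | high score, strong preparation] ≈ 0.3143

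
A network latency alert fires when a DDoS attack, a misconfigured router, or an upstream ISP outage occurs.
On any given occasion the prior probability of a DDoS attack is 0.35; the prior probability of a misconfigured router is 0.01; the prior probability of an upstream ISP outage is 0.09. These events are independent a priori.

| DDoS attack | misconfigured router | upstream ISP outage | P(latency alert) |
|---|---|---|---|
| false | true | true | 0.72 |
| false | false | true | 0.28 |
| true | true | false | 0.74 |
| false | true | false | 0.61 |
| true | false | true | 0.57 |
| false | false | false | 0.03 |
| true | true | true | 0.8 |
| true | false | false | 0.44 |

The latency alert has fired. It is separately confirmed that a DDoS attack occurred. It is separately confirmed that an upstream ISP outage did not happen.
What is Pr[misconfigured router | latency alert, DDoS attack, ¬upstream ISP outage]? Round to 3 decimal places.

Pr[misconfigured router | latency alert, DDoS attack, ¬upstream ISP outage] ≈ 0.017

Weight on misconfigured router=true, given the evidence: 0.74*0.01 = 0.007400
Denominator P(latency alert | DDoS attack, ¬upstream ISP outage): 0.44*0.99 + 0.74*0.01 = 0.443000
P(misconfigured router | latency alert, DDoS attack, ¬upstream ISP outage) = 0.007400/0.443000 ≈ 0.017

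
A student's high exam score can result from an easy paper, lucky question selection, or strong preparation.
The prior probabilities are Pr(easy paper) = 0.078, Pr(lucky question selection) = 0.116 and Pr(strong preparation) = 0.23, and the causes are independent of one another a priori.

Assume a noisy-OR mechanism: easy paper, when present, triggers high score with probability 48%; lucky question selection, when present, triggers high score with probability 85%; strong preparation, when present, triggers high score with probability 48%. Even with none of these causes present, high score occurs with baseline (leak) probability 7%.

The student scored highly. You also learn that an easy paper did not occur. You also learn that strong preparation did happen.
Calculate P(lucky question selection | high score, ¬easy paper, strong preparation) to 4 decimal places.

Under noisy-OR, P(high score | causes) = 1 − (1−0.07)·∏(1−qᵢ) over the active causes.
Sum P(high score|·) weighted by the priors over both values of lucky question selection:
  P(high score | ¬easy paper, strong preparation) = 0.5164·0.884 + 0.92746·0.116
        = 0.456498 + 0.107585 = 0.564083
Keeping only the lucky question selection-present terms gives 0.107585, so
  P(lucky question selection | high score, ¬easy paper, strong preparation) = 0.107585 / 0.564083 ≈ 0.1907

P(lucky question selection | high score, ¬easy paper, strong preparation) ≈ 0.1907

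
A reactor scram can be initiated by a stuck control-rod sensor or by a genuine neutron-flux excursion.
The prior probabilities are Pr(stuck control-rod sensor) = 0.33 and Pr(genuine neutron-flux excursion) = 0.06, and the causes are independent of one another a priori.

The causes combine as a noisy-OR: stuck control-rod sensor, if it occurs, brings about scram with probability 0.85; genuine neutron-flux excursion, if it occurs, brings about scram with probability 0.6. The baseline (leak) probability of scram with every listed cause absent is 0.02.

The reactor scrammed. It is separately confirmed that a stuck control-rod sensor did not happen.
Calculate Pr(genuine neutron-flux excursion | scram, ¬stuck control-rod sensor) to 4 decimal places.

Pr(genuine neutron-flux excursion | scram, ¬stuck control-rod sensor) ≈ 0.6599

Under noisy-OR, P(scram | causes) = 1 − (1−0.02)·∏(1−qᵢ) over the active causes.
Sum P(scram|·) weighted by the priors over both values of genuine neutron-flux excursion:
  P(scram | ¬stuck control-rod sensor) = 0.02*0.94 + 0.608*0.06
        = 0.018800 + 0.036480 = 0.055280
Keeping only the genuine neutron-flux excursion-present terms gives 0.036480, so
  P(genuine neutron-flux excursion | scram, ¬stuck control-rod sensor) = 0.036480 / 0.055280 ≈ 0.6599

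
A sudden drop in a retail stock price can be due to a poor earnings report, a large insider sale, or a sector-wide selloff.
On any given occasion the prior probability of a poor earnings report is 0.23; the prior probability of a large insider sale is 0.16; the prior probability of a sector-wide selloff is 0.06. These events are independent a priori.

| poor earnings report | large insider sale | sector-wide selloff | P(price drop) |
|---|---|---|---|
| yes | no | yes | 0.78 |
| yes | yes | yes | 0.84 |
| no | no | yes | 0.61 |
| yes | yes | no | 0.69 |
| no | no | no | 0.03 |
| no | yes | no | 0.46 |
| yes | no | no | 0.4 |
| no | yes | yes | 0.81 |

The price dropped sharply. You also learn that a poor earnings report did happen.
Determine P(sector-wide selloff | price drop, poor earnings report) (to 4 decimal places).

P(sector-wide selloff | price drop, poor earnings report) ≈ 0.1014

P(price drop | poor earnings report) = 0.4*0.84*0.94 + 0.78*0.84*0.06 + 0.69*0.16*0.94 + 0.84*0.16*0.06 = 0.315840 + 0.039312 + 0.103776 + 0.008064 = 0.466992
The sector-wide selloff-present share is 0.039312 + 0.008064 = 0.047376.
Hence the posterior is 0.047376/0.466992 ≈ 0.1014.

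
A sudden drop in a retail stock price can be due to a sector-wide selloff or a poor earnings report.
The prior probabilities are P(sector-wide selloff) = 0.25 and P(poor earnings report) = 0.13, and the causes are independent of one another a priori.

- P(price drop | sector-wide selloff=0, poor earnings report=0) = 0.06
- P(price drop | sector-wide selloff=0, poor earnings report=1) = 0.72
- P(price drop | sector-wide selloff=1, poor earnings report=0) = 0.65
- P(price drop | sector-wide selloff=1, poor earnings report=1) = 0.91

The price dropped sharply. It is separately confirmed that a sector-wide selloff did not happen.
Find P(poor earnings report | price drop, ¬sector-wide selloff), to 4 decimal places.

P(poor earnings report | price drop, ¬sector-wide selloff) ≈ 0.6420

By total probability over both values of poor earnings report:
  P(price drop | ¬sector-wide selloff) = 0.06*0.87 + 0.72*0.13
        = 0.052200 + 0.093600 = 0.145800
The terms with poor earnings report present sum to 0.093600, so
  P(poor earnings report | price drop, ¬sector-wide selloff) = 0.093600 / 0.145800 ≈ 0.6420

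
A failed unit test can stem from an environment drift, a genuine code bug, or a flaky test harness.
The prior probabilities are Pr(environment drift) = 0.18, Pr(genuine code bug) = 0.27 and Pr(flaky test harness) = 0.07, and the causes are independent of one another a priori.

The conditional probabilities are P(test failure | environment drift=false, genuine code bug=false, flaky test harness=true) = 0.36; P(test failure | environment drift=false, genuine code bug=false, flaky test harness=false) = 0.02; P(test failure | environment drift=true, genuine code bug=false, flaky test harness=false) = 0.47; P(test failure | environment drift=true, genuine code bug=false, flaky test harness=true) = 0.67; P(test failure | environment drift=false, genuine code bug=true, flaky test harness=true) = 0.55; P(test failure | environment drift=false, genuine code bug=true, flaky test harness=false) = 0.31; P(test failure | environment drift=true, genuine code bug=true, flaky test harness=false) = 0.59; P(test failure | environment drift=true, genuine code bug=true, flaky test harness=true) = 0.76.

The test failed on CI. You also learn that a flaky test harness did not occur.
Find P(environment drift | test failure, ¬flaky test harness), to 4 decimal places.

Numerator (weight on configurations with environment drift): 0.061758 + 0.028674 = 0.090432
Normalizer over all consistent configurations: 0.02×0.82×0.73 + 0.31×0.82×0.27 + 0.47×0.18×0.73 + 0.59×0.18×0.27 = 0.171038
P(environment drift | test failure, ¬flaky test harness) = 0.090432/0.171038 ≈ 0.5287

P(environment drift | test failure, ¬flaky test harness) ≈ 0.5287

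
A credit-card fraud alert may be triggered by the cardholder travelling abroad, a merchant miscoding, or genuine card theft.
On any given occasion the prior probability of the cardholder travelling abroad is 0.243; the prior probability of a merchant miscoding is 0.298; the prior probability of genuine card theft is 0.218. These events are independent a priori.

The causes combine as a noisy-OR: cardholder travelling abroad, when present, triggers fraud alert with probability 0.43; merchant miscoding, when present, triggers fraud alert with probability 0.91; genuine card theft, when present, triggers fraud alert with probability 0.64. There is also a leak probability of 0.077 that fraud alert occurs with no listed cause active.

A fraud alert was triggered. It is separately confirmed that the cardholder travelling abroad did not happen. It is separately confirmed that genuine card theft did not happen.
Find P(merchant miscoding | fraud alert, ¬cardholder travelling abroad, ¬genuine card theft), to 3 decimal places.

P(merchant miscoding | fraud alert, ¬cardholder travelling abroad, ¬genuine card theft) ≈ 0.835

Under noisy-OR, P(fraud alert | causes) = 1 − (1−0.077)·∏(1−qᵢ) over the active causes.
By total probability over both values of merchant miscoding:
  P(fraud alert | ¬cardholder travelling abroad, ¬genuine card theft) = 0.077·0.702 + 0.91693·0.298
        = 0.054054 + 0.273245 = 0.327299
Keeping only the merchant miscoding-present terms gives 0.273245, so
  P(merchant miscoding | fraud alert, ¬cardholder travelling abroad, ¬genuine card theft) = 0.273245 / 0.327299 ≈ 0.835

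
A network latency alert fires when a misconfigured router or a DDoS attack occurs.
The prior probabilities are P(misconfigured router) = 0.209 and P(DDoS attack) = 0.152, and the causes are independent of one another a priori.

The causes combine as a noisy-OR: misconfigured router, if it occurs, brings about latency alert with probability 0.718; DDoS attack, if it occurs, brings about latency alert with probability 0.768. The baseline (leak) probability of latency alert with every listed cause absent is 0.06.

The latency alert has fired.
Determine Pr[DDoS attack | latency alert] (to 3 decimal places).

Under noisy-OR, P(latency alert | causes) = 1 − (1−0.06)·∏(1−qᵢ) over the active causes.
For the numerator, keep only DDoS attack=true terms: 0.094012 + 0.029814 = 0.123826
The normalizing constant is 0.06·0.791·0.848 + 0.78192·0.791·0.152 + 0.73492·0.209·0.848 + 0.938501·0.209·0.152 = 0.294323
Posterior = 0.123826 / 0.294323 ≈ 0.421

Pr[DDoS attack | latency alert] ≈ 0.421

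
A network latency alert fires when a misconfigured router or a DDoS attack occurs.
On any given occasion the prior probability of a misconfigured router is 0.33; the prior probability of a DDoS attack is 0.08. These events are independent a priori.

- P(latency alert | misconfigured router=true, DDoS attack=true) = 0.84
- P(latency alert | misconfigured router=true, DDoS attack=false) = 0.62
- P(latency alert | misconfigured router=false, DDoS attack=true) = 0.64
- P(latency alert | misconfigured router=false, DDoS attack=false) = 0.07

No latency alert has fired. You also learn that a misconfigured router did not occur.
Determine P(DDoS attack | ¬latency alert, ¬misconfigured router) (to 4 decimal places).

Enumerate both values of DDoS attack and weight by the priors:
  P(¬latency alert | ¬misconfigured router) = 0.93·0.92 + 0.36·0.08
        = 0.855600 + 0.028800 = 0.884400
Keeping only the DDoS attack-present terms gives 0.028800, so
  P(DDoS attack | ¬latency alert, ¬misconfigured router) = 0.028800 / 0.884400 ≈ 0.0326

P(DDoS attack | ¬latency alert, ¬misconfigured router) ≈ 0.0326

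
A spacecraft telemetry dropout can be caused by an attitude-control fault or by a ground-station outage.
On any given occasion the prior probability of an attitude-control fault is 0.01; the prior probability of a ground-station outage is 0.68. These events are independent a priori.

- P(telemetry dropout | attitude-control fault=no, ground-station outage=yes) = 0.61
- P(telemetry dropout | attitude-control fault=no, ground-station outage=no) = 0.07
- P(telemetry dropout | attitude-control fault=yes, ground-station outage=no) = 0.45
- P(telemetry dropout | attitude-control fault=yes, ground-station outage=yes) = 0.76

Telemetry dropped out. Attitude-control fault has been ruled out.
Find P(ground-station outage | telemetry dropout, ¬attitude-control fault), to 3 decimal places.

P(ground-station outage | telemetry dropout, ¬attitude-control fault) ≈ 0.949

By total probability over both values of ground-station outage:
  P(telemetry dropout | ¬attitude-control fault) = 0.07·0.32 + 0.61·0.68
        = 0.022400 + 0.414800 = 0.437200
Keeping only the ground-station outage-present terms gives 0.414800, so
  P(ground-station outage | telemetry dropout, ¬attitude-control fault) = 0.414800 / 0.437200 ≈ 0.949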